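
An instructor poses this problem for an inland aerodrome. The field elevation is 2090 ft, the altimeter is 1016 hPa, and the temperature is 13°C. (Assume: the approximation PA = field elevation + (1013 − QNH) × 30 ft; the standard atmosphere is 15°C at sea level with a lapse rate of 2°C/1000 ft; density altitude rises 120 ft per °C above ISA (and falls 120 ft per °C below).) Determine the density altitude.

Pressure altitude = 2090 + (1013 − 1016) × 30 = 2090 + (-90) = 2000 ft.
ISA temperature at 2000 ft = 15 − 2 × (2000/1000) = 11°C.
ISA deviation = 13 − 11 = +2°C.
Density altitude = 2000 + 120 × (2) = 2240 ft.

2240 ft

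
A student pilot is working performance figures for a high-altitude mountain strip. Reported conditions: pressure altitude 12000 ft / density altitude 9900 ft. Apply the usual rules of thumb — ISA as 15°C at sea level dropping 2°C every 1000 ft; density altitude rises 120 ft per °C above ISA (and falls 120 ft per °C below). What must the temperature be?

-26.5°C

Density altitude − pressure altitude = 9900 − 12000 = -2100 ft.
At 120 ft/°C that is an ISA deviation of -2100/120 = -17.5°C.
ISA temperature at 12000 ft = 15 − 2 × (12000/1000) = -9°C.
OAT = ISA + deviation = -9 + (-17.5) = -26.5°C.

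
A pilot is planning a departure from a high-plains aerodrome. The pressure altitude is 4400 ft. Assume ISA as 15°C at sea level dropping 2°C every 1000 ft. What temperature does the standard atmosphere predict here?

ISA temperature = 15 − 2 × (4400/1000) = 15 − 8.8 = 6.2°C.

6.2°C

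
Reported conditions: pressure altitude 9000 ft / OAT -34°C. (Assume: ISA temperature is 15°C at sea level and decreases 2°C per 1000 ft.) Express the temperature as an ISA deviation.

ISA-31°C

ISA temperature at 9000 ft = 15 − 2 × (9000/1000) = -3°C.
Deviation = OAT − ISA = -34 − (-3) = -31°C.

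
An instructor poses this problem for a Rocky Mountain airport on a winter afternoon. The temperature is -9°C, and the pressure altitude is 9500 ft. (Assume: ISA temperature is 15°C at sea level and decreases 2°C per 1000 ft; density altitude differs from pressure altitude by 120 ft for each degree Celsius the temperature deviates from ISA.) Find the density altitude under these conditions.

8900 ft

ISA temperature at 9500 ft = 15 − 2 × (9500/1000) = -4°C.
ISA deviation = -9 − (-4) = -5°C.
Density altitude = 9500 + 120 × (-5) = 9500 + (-600) = 8900 ft.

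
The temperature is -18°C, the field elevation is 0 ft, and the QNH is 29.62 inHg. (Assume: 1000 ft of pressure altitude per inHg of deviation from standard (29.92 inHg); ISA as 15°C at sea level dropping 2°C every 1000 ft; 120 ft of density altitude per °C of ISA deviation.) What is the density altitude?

Pressure altitude = 0 + (29.92 − 29.62) × 1000 = 0 + (+300) = 300 ft.
ISA temperature at 300 ft = 15 − 2 × (300/1000) = 14.4°C.
ISA deviation = -18 − 14.4 = -32.4°C.
Density altitude = 300 + 120 × (-32.4) = -3588 ft.

-3588 ft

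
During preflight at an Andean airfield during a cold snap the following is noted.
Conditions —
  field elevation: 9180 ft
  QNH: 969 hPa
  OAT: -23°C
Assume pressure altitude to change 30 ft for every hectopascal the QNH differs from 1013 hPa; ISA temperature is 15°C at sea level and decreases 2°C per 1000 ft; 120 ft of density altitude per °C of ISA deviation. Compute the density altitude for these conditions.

Pressure altitude = 9180 + (1013 − 969) × 30 = 9180 + (+1320) = 10500 ft.
ISA temperature at 10500 ft = 15 − 2 × (10500/1000) = -6°C.
ISA deviation = -23 − (-6) = -17°C.
Density altitude = 10500 + 120 × (-17) = 8460 ft.

8460 ft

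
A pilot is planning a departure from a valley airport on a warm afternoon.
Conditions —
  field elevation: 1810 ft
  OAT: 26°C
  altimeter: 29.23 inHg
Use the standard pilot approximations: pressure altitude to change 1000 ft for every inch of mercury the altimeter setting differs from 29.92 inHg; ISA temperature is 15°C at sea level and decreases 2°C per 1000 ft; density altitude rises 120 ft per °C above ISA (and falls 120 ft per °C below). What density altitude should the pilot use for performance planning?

Pressure altitude = 1810 + (29.92 − 29.23) × 1000 = 1810 + (+690) = 2500 ft.
ISA temperature at 2500 ft = 15 − 2 × (2500/1000) = 10°C.
ISA deviation = 26 − 10 = +16°C.
Density altitude = 2500 + 120 × (16) = 4420 ft.

4420 ft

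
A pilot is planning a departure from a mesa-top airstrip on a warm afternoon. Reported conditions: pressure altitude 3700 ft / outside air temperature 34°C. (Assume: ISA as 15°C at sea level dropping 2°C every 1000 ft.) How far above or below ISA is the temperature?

ISA temperature at 3700 ft = 15 − 2 × (3700/1000) = 7.6°C.
Deviation = OAT − ISA = 34 − 7.6 = +26.4°C.

ISA+26.4°C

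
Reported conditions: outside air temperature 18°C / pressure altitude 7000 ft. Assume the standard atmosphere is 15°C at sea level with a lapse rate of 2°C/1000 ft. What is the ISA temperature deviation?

ISA+17°C

ISA temperature at 7000 ft = 15 − 2 × (7000/1000) = 1°C.
Deviation = OAT − ISA = 18 − 1 = +17°C.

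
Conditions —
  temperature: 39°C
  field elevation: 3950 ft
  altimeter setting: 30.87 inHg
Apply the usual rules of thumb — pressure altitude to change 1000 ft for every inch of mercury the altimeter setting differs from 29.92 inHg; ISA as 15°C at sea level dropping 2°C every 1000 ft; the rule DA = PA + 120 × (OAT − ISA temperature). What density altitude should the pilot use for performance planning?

Pressure altitude = 3950 + (29.92 − 30.87) × 1000 = 3950 + (-950) = 3000 ft.
ISA temperature at 3000 ft = 15 − 2 × (3000/1000) = 9°C.
ISA deviation = 39 − 9 = +30°C.
Density altitude = 3000 + 120 × (30) = 6600 ft.

6600 ft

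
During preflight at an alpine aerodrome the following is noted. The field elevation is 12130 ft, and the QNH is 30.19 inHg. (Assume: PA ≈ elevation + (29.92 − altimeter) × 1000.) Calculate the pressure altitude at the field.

Pressure correction = (29.92 − 30.19) × 1000 = -270 ft.
Pressure altitude = 12130 + (-270) = 11860 ft.

11860 ft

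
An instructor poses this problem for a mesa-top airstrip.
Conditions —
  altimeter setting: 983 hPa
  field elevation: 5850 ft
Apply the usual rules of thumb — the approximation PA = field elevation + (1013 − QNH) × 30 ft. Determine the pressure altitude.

Pressure correction = (1013 − 983) × 30 = +900 ft.
Pressure altitude = 5850 + (+900) = 6750 ft.

6750 ft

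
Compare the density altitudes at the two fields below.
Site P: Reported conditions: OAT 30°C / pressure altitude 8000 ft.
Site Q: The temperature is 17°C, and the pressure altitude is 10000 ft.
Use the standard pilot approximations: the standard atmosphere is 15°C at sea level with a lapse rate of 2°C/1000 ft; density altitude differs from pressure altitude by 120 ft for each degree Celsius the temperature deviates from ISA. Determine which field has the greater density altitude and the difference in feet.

Site Q by 920 ft

Site P: ISA temp = -1°C, deviation +31°C, DA = 8000 + 120 × 31 = 11720 ft.
Site Q: ISA temp = -5°C, deviation +22°C, DA = 10000 + 120 × 22 = 12640 ft.
Site Q is higher by 12640 − 11720 = 920 ft.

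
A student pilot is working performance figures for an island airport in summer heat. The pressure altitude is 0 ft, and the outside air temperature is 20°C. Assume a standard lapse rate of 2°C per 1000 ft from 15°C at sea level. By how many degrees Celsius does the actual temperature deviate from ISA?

ISA temperature at 0 ft = 15 − 2 × (0/1000) = 15°C.
Deviation = OAT − ISA = 20 − 15 = +5°C.

ISA+5°C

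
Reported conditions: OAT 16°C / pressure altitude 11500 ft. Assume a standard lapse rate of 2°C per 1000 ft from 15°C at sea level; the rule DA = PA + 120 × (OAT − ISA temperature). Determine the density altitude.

ISA temperature at 11500 ft = 15 − 2 × (11500/1000) = -8°C.
ISA deviation = 16 − (-8) = +24°C.
Density altitude = 11500 + 120 × (24) = 11500 + (+2880) = 14380 ft.

14380 ft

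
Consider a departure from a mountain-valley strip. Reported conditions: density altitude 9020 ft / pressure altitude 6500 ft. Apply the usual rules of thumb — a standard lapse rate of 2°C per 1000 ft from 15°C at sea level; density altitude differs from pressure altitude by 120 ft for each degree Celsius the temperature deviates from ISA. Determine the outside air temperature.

Density altitude − pressure altitude = 9020 − 6500 = +2520 ft.
At 120 ft/°C that is an ISA deviation of 2520/120 = +21°C.
ISA temperature at 6500 ft = 15 − 2 × (6500/1000) = 2°C.
OAT = ISA + deviation = 2 + (+21) = 23°C.

23°C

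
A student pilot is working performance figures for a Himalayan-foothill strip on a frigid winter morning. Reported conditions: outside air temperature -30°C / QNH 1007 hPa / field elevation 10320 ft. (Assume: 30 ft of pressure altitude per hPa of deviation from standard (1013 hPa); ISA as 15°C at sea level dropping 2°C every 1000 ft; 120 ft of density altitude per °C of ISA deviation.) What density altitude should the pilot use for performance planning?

Pressure altitude = 10320 + (1013 − 1007) × 30 = 10320 + (+180) = 10500 ft.
ISA temperature at 10500 ft = 15 − 2 × (10500/1000) = -6°C.
ISA deviation = -30 − (-6) = -24°C.
Density altitude = 10500 + 120 × (-24) = 7620 ft.

7620 ft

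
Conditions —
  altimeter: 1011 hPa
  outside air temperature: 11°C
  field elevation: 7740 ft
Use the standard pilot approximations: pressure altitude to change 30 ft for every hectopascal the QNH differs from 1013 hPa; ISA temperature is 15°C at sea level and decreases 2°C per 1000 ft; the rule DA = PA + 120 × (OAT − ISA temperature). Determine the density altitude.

Pressure altitude = 7740 + (1013 − 1011) × 30 = 7740 + (+60) = 7800 ft.
ISA temperature at 7800 ft = 15 − 2 × (7800/1000) = -0.6°C.
ISA deviation = 11 − (-0.6) = +11.6°C.
Density altitude = 7800 + 120 × (11.6) = 9192 ft.

9192 ft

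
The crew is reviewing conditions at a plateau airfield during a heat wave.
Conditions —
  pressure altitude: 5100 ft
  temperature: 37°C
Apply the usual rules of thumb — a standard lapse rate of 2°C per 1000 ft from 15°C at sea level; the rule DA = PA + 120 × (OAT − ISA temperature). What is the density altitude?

8964 ft

ISA temperature at 5100 ft = 15 − 2 × (5100/1000) = 4.8°C.
ISA deviation = 37 − 4.8 = +32.2°C.
Density altitude = 5100 + 120 × (32.2) = 5100 + (+3864) = 8964 ft.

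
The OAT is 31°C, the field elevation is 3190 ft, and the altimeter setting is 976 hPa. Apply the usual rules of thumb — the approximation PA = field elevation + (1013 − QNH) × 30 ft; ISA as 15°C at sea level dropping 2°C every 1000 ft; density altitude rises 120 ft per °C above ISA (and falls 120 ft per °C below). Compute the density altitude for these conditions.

7252 ft

Pressure altitude = 3190 + (1013 − 976) × 30 = 3190 + (+1110) = 4300 ft.
ISA temperature at 4300 ft = 15 − 2 × (4300/1000) = 6.4°C.
ISA deviation = 31 − 6.4 = +24.6°C.
Density altitude = 4300 + 120 × (24.6) = 7252 ft.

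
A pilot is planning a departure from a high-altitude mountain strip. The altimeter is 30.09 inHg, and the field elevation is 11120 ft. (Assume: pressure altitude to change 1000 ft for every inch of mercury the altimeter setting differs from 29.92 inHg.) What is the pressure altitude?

10950 ft

Pressure correction = (29.92 − 30.09) × 1000 = -170 ft.
Pressure altitude = 11120 + (-170) = 10950 ft.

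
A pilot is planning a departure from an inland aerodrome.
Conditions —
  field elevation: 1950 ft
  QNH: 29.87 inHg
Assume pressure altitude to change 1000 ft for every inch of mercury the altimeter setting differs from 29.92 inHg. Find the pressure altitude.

2000 ft

Pressure correction = (29.92 − 29.87) × 1000 = +50 ft.
Pressure altitude = 1950 + (+50) = 2000 ft.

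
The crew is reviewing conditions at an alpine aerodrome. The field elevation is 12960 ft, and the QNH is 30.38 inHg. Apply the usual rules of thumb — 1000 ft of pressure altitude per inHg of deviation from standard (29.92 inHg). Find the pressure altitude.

12500 ft

Pressure correction = (29.92 − 30.38) × 1000 = -460 ft.
Pressure altitude = 12960 + (-460) = 12500 ft.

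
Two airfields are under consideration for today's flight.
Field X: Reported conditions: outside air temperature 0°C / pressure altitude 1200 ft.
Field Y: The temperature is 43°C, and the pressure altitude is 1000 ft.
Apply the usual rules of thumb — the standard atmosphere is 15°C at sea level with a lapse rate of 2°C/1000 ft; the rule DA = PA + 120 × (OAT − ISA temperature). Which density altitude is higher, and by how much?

Field Y by 4912 ft

Field X: ISA temp = 12.6°C, deviation -12.6°C, DA = 1200 + 120 × (-12.6) = -312 ft.
Field Y: ISA temp = 13°C, deviation +30°C, DA = 1000 + 120 × 30 = 4600 ft.
Field Y is higher by 4600 − (-312) = 4912 ft.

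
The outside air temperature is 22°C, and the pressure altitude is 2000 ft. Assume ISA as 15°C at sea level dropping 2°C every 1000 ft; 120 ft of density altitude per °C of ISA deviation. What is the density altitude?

ISA temperature at 2000 ft = 15 − 2 × (2000/1000) = 11°C.
ISA deviation = 22 − 11 = +11°C.
Density altitude = 2000 + 120 × (11) = 2000 + (+1320) = 3320 ft.

3320 ft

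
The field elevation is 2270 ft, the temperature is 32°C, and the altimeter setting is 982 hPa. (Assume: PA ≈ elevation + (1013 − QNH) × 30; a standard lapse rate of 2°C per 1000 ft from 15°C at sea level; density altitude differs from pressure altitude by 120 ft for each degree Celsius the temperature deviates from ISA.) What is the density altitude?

Pressure altitude = 2270 + (1013 − 982) × 30 = 2270 + (+930) = 3200 ft.
ISA temperature at 3200 ft = 15 − 2 × (3200/1000) = 8.6°C.
ISA deviation = 32 − 8.6 = +23.4°C.
Density altitude = 3200 + 120 × (23.4) = 6008 ft.

6008 ft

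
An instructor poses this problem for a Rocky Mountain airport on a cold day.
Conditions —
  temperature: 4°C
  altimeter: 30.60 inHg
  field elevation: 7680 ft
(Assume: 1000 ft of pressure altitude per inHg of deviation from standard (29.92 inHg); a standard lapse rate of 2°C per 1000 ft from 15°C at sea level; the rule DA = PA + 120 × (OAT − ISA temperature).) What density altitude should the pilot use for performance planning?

7360 ft

Pressure altitude = 7680 + (29.92 − 30.60) × 1000 = 7680 + (-680) = 7000 ft.
ISA temperature at 7000 ft = 15 − 2 × (7000/1000) = 1°C.
ISA deviation = 4 − 1 = +3°C.
Density altitude = 7000 + 120 × (3) = 7360 ft.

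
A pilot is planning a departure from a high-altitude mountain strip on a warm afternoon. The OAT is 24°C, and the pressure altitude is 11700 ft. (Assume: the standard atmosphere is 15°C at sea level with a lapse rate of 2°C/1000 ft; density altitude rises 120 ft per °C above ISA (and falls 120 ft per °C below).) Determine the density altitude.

15588 ft

ISA temperature at 11700 ft = 15 − 2 × (11700/1000) = -8.4°C.
ISA deviation = 24 − (-8.4) = +32.4°C.
Density altitude = 11700 + 120 × (32.4) = 11700 + (+3888) = 15588 ft.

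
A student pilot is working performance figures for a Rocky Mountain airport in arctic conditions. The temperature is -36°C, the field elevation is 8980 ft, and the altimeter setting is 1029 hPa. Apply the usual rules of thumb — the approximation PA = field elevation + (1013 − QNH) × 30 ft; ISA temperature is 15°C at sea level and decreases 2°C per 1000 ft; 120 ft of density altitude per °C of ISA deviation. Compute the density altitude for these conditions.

4420 ft

Pressure altitude = 8980 + (1013 − 1029) × 30 = 8980 + (-480) = 8500 ft.
ISA temperature at 8500 ft = 15 − 2 × (8500/1000) = -2°C.
ISA deviation = -36 − (-2) = -34°C.
Density altitude = 8500 + 120 × (-34) = 4420 ft.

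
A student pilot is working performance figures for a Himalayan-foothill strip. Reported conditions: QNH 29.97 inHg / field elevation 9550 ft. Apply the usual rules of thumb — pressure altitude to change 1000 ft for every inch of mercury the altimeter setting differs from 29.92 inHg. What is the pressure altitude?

Pressure correction = (29.92 − 29.97) × 1000 = -50 ft.
Pressure altitude = 9550 + (-50) = 9500 ft.

9500 ft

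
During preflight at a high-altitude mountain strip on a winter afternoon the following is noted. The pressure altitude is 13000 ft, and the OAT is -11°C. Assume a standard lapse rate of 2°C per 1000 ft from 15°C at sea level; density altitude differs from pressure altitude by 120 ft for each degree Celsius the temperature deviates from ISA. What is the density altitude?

13000 ft

ISA temperature at 13000 ft = 15 − 2 × (13000/1000) = -11°C.
ISA deviation = -11 − (-11) = 0°C.
Density altitude = 13000 + 120 × (0) = 13000 + (0) = 13000 ft.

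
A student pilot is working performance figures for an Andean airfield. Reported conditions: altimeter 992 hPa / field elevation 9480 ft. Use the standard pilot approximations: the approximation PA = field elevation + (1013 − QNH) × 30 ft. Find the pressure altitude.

Pressure correction = (1013 − 992) × 30 = +630 ft.
Pressure altitude = 9480 + (+630) = 10110 ft.

10110 ft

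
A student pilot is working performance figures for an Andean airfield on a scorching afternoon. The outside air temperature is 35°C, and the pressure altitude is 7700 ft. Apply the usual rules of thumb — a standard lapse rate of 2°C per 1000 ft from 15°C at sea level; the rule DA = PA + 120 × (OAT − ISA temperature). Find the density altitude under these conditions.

ISA temperature at 7700 ft = 15 − 2 × (7700/1000) = -0.4°C.
ISA deviation = 35 − (-0.4) = +35.4°C.
Density altitude = 7700 + 120 × (35.4) = 7700 + (+4248) = 11948 ft.

11948 ft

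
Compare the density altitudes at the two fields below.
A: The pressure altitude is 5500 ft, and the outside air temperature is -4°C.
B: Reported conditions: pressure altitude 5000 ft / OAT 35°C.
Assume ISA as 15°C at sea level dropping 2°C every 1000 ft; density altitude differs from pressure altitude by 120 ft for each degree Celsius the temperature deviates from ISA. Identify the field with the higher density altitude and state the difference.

B by 4060 ft

A: ISA temp = 4°C, deviation -8°C, DA = 5500 + 120 × (-8) = 4540 ft.
B: ISA temp = 5°C, deviation +30°C, DA = 5000 + 120 × 30 = 8600 ft.
B is higher by 8600 − 4540 = 4060 ft.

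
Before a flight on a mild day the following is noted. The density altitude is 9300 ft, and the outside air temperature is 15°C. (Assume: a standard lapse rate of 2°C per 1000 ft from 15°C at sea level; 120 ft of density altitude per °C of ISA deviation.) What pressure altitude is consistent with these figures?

7500 ft

DA = PA + 120 × (OAT − (15 − 2·PA/1000)) = PA + 120·OAT − 1800 + 0.24·PA = 1.24·PA + 120·OAT − 1800.
So 1.24·PA = 9300 − 120 × 15 + 1800 = 9300.
PA = 9300 / 1.24 = 7500 ft.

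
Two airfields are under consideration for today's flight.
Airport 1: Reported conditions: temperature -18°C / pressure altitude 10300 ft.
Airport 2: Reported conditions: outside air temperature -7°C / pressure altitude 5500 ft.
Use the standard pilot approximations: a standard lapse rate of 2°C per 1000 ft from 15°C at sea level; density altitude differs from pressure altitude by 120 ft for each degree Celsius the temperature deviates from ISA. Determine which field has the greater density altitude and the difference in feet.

Airport 1 by 4632 ft

Airport 1: ISA temp = -5.6°C, deviation -12.4°C, DA = 10300 + 120 × (-12.4) = 8812 ft.
Airport 2: ISA temp = 4°C, deviation -11°C, DA = 5500 + 120 × (-11) = 4180 ft.
Airport 1 is higher by 8812 − 4180 = 4632 ft.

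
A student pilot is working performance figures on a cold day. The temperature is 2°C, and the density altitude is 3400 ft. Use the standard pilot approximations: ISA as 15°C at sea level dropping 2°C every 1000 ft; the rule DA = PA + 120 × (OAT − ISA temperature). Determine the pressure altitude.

4000 ft

DA = PA + 120 × (OAT − (15 − 2·PA/1000)) = PA + 120·OAT − 1800 + 0.24·PA = 1.24·PA + 120·OAT − 1800.
So 1.24·PA = 3400 − 120 × 2 + 1800 = 4960.
PA = 4960 / 1.24 = 4000 ft.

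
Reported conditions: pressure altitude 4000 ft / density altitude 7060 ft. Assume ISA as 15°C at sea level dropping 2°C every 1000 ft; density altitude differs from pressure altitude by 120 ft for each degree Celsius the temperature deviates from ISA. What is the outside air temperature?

32.5°C

Density altitude − pressure altitude = 7060 − 4000 = +3060 ft.
At 120 ft/°C that is an ISA deviation of 3060/120 = +25.5°C.
ISA temperature at 4000 ft = 15 − 2 × (4000/1000) = 7°C.
OAT = ISA + deviation = 7 + (+25.5) = 32.5°C.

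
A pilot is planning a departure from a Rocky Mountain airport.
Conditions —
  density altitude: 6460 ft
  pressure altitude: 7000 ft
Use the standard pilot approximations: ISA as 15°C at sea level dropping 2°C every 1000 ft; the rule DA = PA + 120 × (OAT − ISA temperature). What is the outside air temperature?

Density altitude − pressure altitude = 6460 − 7000 = -540 ft.
At 120 ft/°C that is an ISA deviation of -540/120 = -4.5°C.
ISA temperature at 7000 ft = 15 − 2 × (7000/1000) = 1°C.
OAT = ISA + deviation = 1 + (-4.5) = -3.5°C.

-3.5°C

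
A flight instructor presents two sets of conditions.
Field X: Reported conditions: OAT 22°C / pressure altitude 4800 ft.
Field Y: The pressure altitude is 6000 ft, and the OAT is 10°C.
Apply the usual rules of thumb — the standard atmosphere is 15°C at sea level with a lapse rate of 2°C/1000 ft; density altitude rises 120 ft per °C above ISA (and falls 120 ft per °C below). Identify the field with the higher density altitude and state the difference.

Field X: ISA temp = 5.4°C, deviation +16.6°C, DA = 4800 + 120 × 16.6 = 6792 ft.
Field Y: ISA temp = 3°C, deviation +7°C, DA = 6000 + 120 × 7 = 6840 ft.
Field Y is higher by 6840 − 6792 = 48 ft.

Field Y by 48 ft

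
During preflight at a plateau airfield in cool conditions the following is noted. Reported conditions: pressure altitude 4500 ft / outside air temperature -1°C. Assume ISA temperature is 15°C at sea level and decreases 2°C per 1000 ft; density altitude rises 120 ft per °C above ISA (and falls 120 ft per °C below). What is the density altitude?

3660 ft

ISA temperature at 4500 ft = 15 − 2 × (4500/1000) = 6°C.
ISA deviation = -1 − 6 = -7°C.
Density altitude = 4500 + 120 × (-7) = 4500 + (-840) = 3660 ft.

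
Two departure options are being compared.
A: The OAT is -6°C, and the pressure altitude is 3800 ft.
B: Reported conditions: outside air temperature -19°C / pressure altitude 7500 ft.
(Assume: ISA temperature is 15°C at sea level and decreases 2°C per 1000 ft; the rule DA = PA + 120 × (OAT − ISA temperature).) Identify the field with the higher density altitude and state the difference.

B by 3028 ft

A: ISA temp = 7.4°C, deviation -13.4°C, DA = 3800 + 120 × (-13.4) = 2192 ft.
B: ISA temp = 0°C, deviation -19°C, DA = 7500 + 120 × (-19) = 5220 ft.
B is higher by 5220 − 2192 = 3028 ft.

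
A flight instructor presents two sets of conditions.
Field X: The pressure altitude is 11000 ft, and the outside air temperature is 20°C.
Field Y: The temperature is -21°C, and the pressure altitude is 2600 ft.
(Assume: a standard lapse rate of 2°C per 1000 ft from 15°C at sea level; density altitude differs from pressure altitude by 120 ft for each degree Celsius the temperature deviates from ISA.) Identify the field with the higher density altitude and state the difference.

Field X: ISA temp = -7°C, deviation +27°C, DA = 11000 + 120 × 27 = 14240 ft.
Field Y: ISA temp = 9.8°C, deviation -30.8°C, DA = 2600 + 120 × (-30.8) = -1096 ft.
Field X is higher by 14240 − (-1096) = 15336 ft.

Field X by 15336 ft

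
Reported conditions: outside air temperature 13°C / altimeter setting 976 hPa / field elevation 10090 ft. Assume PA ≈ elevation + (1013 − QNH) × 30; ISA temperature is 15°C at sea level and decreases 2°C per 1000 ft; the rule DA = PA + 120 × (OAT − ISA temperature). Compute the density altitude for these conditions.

Pressure altitude = 10090 + (1013 − 976) × 30 = 10090 + (+1110) = 11200 ft.
ISA temperature at 11200 ft = 15 − 2 × (11200/1000) = -7.4°C.
ISA deviation = 13 − (-7.4) = +20.4°C.
Density altitude = 11200 + 120 × (20.4) = 13648 ft.

13648 ft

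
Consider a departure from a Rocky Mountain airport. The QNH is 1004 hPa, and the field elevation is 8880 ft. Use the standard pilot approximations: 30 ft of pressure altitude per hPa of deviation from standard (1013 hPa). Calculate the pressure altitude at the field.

Pressure correction = (1013 − 1004) × 30 = +270 ft.
Pressure altitude = 8880 + (+270) = 9150 ft.

9150 ft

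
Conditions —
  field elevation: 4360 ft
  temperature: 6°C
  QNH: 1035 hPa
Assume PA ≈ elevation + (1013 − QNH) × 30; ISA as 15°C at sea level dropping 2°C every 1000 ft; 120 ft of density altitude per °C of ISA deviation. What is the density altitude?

3508 ft

Pressure altitude = 4360 + (1013 − 1035) × 30 = 4360 + (-660) = 3700 ft.
ISA temperature at 3700 ft = 15 − 2 × (3700/1000) = 7.6°C.
ISA deviation = 6 − 7.6 = -1.6°C.
Density altitude = 3700 + 120 × (-1.6) = 3508 ft.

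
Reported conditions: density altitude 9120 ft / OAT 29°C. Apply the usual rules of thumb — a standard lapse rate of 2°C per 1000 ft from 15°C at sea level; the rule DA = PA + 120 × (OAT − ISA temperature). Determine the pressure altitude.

DA = PA + 120 × (OAT − (15 − 2·PA/1000)) = PA + 120·OAT − 1800 + 0.24·PA = 1.24·PA + 120·OAT − 1800.
So 1.24·PA = 9120 − 120 × 29 + 1800 = 7440.
PA = 7440 / 1.24 = 6000 ft.

6000 ft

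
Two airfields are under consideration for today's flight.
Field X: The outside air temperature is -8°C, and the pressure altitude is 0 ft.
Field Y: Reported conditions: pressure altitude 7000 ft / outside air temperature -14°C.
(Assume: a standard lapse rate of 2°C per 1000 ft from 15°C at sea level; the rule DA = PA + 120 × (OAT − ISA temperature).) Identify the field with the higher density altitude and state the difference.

Field X: ISA temp = 15°C, deviation -23°C, DA = 0 + 120 × (-23) = -2760 ft.
Field Y: ISA temp = 1°C, deviation -15°C, DA = 7000 + 120 × (-15) = 5200 ft.
Field Y is higher by 5200 − (-2760) = 7960 ft.

Field Y by 7960 ft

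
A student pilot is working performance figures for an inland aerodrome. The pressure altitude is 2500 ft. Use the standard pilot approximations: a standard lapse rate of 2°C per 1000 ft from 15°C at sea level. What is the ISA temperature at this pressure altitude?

ISA temperature = 15 − 2 × (2500/1000) = 15 − 5 = 10°C.

10°C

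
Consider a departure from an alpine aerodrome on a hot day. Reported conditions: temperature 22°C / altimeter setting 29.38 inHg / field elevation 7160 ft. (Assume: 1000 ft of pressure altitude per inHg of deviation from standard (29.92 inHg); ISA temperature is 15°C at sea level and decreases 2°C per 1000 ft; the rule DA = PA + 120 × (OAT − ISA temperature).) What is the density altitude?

Pressure altitude = 7160 + (29.92 − 29.38) × 1000 = 7160 + (+540) = 7700 ft.
ISA temperature at 7700 ft = 15 − 2 × (7700/1000) = -0.4°C.
ISA deviation = 22 − (-0.4) = +22.4°C.
Density altitude = 7700 + 120 × (22.4) = 10388 ft.

10388 ft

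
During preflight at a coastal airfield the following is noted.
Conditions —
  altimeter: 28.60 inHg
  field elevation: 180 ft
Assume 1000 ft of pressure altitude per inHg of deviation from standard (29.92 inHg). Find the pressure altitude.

1500 ft

Pressure correction = (29.92 − 28.60) × 1000 = +1320 ft.
Pressure altitude = 180 + (+1320) = 1500 ft.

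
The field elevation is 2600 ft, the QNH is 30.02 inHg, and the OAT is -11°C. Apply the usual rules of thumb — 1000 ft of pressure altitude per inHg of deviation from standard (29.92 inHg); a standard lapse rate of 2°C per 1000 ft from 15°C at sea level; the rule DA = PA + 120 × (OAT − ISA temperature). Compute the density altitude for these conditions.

Pressure altitude = 2600 + (29.92 − 30.02) × 1000 = 2600 + (-100) = 2500 ft.
ISA temperature at 2500 ft = 15 − 2 × (2500/1000) = 10°C.
ISA deviation = -11 − 10 = -21°C.
Density altitude = 2500 + 120 × (-21) = -20 ft.

-20 ft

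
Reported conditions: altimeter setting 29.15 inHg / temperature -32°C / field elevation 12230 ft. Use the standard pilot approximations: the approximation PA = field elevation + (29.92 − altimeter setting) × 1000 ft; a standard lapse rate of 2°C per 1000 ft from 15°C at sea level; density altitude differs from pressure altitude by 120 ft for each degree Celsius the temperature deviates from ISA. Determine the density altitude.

10480 ft

Pressure altitude = 12230 + (29.92 − 29.15) × 1000 = 12230 + (+770) = 13000 ft.
ISA temperature at 13000 ft = 15 − 2 × (13000/1000) = -11°C.
ISA deviation = -32 − (-11) = -21°C.
Density altitude = 13000 + 120 × (-21) = 10480 ft.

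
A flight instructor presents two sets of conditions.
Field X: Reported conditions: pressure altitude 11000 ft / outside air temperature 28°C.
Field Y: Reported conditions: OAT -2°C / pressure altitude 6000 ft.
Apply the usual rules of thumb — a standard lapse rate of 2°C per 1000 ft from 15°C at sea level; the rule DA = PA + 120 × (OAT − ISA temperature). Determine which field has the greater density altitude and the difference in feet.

Field X by 9800 ft

Field X: ISA temp = -7°C, deviation +35°C, DA = 11000 + 120 × 35 = 15200 ft.
Field Y: ISA temp = 3°C, deviation -5°C, DA = 6000 + 120 × (-5) = 5400 ft.
Field X is higher by 15200 − 5400 = 9800 ft.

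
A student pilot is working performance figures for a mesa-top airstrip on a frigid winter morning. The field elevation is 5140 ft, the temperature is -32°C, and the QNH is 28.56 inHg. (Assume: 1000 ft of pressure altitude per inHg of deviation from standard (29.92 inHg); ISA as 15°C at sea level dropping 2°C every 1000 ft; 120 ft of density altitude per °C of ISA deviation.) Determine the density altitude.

2420 ft

Pressure altitude = 5140 + (29.92 − 28.56) × 1000 = 5140 + (+1360) = 6500 ft.
ISA temperature at 6500 ft = 15 − 2 × (6500/1000) = 2°C.
ISA deviation = -32 − 2 = -34°C.
Density altitude = 6500 + 120 × (-34) = 2420 ft.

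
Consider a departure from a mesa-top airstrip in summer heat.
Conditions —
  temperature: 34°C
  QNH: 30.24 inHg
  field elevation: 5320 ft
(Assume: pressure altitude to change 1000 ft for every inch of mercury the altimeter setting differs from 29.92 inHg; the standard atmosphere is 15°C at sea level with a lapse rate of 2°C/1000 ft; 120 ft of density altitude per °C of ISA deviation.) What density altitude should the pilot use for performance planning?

8480 ft

Pressure altitude = 5320 + (29.92 − 30.24) × 1000 = 5320 + (-320) = 5000 ft.
ISA temperature at 5000 ft = 15 − 2 × (5000/1000) = 5°C.
ISA deviation = 34 − 5 = +29°C.
Density altitude = 5000 + 120 × (29) = 8480 ft.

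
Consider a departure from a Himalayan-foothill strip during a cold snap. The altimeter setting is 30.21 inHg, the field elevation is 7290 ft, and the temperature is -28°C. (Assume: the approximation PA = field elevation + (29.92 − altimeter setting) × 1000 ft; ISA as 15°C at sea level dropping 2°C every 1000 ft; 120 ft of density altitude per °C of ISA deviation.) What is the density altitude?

3520 ft

Pressure altitude = 7290 + (29.92 − 30.21) × 1000 = 7290 + (-290) = 7000 ft.
ISA temperature at 7000 ft = 15 − 2 × (7000/1000) = 1°C.
ISA deviation = -28 − 1 = -29°C.
Density altitude = 7000 + 120 × (-29) = 3520 ft.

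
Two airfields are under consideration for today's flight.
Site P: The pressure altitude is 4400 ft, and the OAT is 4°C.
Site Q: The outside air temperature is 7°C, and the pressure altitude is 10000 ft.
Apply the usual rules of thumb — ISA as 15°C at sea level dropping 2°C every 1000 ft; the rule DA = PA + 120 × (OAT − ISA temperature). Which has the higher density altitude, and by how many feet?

Site Q by 7304 ft

Site P: ISA temp = 6.2°C, deviation -2.2°C, DA = 4400 + 120 × (-2.2) = 4136 ft.
Site Q: ISA temp = -5°C, deviation +12°C, DA = 10000 + 120 × 12 = 11440 ft.
Site Q is higher by 11440 − 4136 = 7304 ft.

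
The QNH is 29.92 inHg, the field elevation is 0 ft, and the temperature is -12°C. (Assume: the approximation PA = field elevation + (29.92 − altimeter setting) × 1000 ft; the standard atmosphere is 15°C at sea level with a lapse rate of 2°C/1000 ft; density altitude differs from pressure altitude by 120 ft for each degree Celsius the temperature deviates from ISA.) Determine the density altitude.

-3240 ft

Pressure altitude = 0 + (29.92 − 29.92) × 1000 = 0 + (0) = 0 ft.
ISA temperature at 0 ft = 15 − 2 × (0/1000) = 15°C.
ISA deviation = -12 − 15 = -27°C.
Density altitude = 0 + 120 × (-27) = -3240 ft.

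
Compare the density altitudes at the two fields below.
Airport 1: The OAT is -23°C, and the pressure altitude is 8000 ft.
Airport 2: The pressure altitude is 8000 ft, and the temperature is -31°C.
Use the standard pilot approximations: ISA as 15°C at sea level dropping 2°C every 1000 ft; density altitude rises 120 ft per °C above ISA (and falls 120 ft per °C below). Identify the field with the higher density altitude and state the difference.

Airport 1 by 960 ft

Airport 1: ISA temp = -1°C, deviation -22°C, DA = 8000 + 120 × (-22) = 5360 ft.
Airport 2: ISA temp = -1°C, deviation -30°C, DA = 8000 + 120 × (-30) = 4400 ft.
Airport 1 is higher by 5360 − 4400 = 960 ft.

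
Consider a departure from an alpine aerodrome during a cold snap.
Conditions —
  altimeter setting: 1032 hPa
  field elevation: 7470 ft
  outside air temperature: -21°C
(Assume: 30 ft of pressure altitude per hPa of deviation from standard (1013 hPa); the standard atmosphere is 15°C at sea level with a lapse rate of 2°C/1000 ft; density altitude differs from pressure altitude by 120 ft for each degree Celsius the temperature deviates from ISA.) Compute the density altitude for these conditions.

4236 ft

Pressure altitude = 7470 + (1013 − 1032) × 30 = 7470 + (-570) = 6900 ft.
ISA temperature at 6900 ft = 15 − 2 × (6900/1000) = 1.2°C.
ISA deviation = -21 − 1.2 = -22.2°C.
Density altitude = 6900 + 120 × (-22.2) = 4236 ft.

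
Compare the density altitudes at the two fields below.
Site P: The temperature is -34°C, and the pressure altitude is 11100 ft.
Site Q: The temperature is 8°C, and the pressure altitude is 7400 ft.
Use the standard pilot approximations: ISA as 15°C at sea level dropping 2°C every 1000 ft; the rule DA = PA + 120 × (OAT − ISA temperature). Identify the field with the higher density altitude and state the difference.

Site P: ISA temp = -7.2°C, deviation -26.8°C, DA = 11100 + 120 × (-26.8) = 7884 ft.
Site Q: ISA temp = 0.2°C, deviation +7.8°C, DA = 7400 + 120 × 7.8 = 8336 ft.
Site Q is higher by 8336 − 7884 = 452 ft.

Site Q by 452 ft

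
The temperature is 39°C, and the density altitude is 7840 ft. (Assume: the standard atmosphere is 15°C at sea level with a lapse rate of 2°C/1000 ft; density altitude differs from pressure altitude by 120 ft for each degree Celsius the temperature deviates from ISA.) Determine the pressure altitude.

DA = PA + 120 × (OAT − (15 − 2·PA/1000)) = PA + 120·OAT − 1800 + 0.24·PA = 1.24·PA + 120·OAT − 1800.
So 1.24·PA = 7840 − 120 × 39 + 1800 = 4960.
PA = 4960 / 1.24 = 4000 ft.

4000 ft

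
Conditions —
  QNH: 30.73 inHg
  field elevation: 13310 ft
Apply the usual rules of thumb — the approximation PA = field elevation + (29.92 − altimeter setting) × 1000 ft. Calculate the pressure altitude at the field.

12500 ft

Pressure correction = (29.92 − 30.73) × 1000 = -810 ft.
Pressure altitude = 13310 + (-810) = 12500 ft.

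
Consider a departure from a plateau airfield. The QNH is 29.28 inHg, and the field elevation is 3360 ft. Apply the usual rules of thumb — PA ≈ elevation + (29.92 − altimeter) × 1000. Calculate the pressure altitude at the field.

Pressure correction = (29.92 − 29.28) × 1000 = +640 ft.
Pressure altitude = 3360 + (+640) = 4000 ft.

4000 ft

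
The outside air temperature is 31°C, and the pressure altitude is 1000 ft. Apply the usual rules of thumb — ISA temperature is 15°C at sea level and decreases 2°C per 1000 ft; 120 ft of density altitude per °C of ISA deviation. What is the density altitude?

ISA temperature at 1000 ft = 15 − 2 × (1000/1000) = 13°C.
ISA deviation = 31 − 13 = +18°C.
Density altitude = 1000 + 120 × (18) = 1000 + (+2160) = 3160 ft.

3160 ft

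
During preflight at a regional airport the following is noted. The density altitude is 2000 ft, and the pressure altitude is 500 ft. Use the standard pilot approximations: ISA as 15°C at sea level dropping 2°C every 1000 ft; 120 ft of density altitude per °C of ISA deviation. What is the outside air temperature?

26.5°C

Density altitude − pressure altitude = 2000 − 500 = +1500 ft.
At 120 ft/°C that is an ISA deviation of 1500/120 = +12.5°C.
ISA temperature at 500 ft = 15 − 2 × (500/1000) = 14°C.
OAT = ISA + deviation = 14 + (+12.5) = 26.5°C.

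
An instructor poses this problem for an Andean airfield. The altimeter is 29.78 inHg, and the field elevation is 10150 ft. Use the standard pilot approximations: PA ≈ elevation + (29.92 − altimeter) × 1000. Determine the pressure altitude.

Pressure correction = (29.92 − 29.78) × 1000 = +140 ft.
Pressure altitude = 10150 + (+140) = 10290 ft.

10290 ft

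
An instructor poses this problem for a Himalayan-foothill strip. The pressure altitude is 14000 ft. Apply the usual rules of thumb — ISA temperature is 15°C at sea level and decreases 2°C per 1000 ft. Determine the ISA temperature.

-13°C

ISA temperature = 15 − 2 × (14000/1000) = 15 − 28 = -13°C.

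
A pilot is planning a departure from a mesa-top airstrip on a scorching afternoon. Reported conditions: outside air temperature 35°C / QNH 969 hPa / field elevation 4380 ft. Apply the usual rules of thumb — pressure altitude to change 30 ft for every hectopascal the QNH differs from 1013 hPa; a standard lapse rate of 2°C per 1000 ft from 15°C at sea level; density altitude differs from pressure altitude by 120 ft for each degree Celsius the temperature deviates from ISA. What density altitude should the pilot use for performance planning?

Pressure altitude = 4380 + (1013 − 969) × 30 = 4380 + (+1320) = 5700 ft.
ISA temperature at 5700 ft = 15 − 2 × (5700/1000) = 3.6°C.
ISA deviation = 35 − 3.6 = +31.4°C.
Density altitude = 5700 + 120 × (31.4) = 9468 ft.

9468 ft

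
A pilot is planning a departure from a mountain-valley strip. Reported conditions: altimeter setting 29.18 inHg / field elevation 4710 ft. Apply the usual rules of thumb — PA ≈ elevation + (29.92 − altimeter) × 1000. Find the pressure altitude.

5450 ft

Pressure correction = (29.92 − 29.18) × 1000 = +740 ft.
Pressure altitude = 4710 + (+740) = 5450 ft.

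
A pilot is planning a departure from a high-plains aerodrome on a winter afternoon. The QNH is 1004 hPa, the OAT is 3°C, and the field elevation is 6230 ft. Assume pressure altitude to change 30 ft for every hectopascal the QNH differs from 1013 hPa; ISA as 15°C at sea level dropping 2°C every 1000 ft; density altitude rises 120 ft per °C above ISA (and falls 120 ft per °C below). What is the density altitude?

6620 ft

Pressure altitude = 6230 + (1013 − 1004) × 30 = 6230 + (+270) = 6500 ft.
ISA temperature at 6500 ft = 15 − 2 × (6500/1000) = 2°C.
ISA deviation = 3 − 2 = +1°C.
Density altitude = 6500 + 120 × (1) = 6620 ft.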